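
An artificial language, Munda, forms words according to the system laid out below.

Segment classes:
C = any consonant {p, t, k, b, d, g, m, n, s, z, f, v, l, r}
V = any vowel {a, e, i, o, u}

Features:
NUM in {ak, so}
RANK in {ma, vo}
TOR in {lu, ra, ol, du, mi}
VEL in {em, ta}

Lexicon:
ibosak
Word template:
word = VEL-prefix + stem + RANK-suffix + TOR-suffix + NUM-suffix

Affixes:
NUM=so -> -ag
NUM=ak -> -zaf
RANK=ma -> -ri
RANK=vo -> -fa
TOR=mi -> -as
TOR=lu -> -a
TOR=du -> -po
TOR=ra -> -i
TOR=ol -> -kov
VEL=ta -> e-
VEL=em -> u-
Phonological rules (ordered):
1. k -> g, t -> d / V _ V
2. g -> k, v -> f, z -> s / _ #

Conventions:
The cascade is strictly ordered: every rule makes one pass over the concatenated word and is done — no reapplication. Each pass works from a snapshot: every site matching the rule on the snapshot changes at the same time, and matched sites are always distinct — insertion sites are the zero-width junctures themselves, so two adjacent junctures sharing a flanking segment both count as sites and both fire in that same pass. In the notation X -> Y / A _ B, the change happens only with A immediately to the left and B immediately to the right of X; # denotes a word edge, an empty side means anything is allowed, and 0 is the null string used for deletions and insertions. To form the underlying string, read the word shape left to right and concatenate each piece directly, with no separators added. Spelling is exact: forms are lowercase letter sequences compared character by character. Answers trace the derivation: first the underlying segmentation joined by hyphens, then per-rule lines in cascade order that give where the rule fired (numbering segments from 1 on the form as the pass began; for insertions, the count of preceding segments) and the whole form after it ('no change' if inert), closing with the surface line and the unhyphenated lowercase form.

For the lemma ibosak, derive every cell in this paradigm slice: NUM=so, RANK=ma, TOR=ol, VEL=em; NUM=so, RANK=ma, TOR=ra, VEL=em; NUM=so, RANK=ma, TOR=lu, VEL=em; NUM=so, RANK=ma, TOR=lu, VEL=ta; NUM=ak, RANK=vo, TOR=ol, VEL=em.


cell NUM=so, RANK=ma, TOR=ol, VEL=em:
underlying: u-ibosak-ri-kov-ag
1. k -> g, t -> d / V _ V: fires at position(s) 10: uibosakrigovag
2. g -> k, v -> f, z -> s / _ #: fires at position(s) 14: uibosakrigovak
surface: uibosakrigovak

cell NUM=so, RANK=ma, TOR=ra, VEL=em:
underlying: u-ibosak-ri-i-ag
1. k -> g, t -> d / V _ V: no change
2. g -> k, v -> f, z -> s / _ #: fires at position(s) 12: uibosakriiak
surface: uibosakriiak

cell NUM=so, RANK=ma, TOR=lu, VEL=em:
underlying: u-ibosak-ri-a-ag
1. k -> g, t -> d / V _ V: no change
2. g -> k, v -> f, z -> s / _ #: fires at position(s) 12: uibosakriaak
surface: uibosakriaak

cell NUM=so, RANK=ma, TOR=lu, VEL=ta:
underlying: e-ibosak-ri-a-ag
1. k -> g, t -> d / V _ V: no change
2. g -> k, v -> f, z -> s / _ #: fires at position(s) 12: eibosakriaak
surface: eibosakriaak

cell NUM=ak, RANK=vo, TOR=ol, VEL=em:
underlying: u-ibosak-fa-kov-zaf
1. k -> g, t -> d / V _ V: fires at position(s) 10: uibosakfagovzaf
2. g -> k, v -> f, z -> s / _ #: no change
surface: uibosakfagovzaf


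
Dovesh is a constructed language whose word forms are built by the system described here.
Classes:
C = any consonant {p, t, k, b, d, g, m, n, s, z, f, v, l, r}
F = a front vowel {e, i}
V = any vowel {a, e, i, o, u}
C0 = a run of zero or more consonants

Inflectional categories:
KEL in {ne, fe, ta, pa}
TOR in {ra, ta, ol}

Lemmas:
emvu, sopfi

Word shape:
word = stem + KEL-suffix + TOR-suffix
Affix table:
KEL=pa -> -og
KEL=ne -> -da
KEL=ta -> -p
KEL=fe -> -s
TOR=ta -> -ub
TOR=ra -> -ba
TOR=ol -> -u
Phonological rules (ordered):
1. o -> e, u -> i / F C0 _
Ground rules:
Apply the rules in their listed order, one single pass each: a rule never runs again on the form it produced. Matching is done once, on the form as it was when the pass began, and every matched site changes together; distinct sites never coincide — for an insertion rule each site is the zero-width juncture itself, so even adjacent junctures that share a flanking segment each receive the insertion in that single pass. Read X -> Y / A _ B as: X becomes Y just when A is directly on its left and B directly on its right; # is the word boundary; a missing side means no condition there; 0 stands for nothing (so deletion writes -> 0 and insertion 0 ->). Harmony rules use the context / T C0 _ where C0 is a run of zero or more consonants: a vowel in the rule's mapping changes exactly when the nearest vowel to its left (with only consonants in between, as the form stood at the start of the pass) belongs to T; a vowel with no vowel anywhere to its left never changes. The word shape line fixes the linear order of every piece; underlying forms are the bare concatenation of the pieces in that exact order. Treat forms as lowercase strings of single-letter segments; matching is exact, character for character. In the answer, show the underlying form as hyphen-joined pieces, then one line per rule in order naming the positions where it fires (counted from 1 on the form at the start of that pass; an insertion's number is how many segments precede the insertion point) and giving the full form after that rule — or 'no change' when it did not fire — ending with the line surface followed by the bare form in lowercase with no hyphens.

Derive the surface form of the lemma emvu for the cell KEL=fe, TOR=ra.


underlying: emvu-s-ba
1. o -> e, u -> i / F C0 _: fires at position(s) 4: emvisba
surface: emvisba


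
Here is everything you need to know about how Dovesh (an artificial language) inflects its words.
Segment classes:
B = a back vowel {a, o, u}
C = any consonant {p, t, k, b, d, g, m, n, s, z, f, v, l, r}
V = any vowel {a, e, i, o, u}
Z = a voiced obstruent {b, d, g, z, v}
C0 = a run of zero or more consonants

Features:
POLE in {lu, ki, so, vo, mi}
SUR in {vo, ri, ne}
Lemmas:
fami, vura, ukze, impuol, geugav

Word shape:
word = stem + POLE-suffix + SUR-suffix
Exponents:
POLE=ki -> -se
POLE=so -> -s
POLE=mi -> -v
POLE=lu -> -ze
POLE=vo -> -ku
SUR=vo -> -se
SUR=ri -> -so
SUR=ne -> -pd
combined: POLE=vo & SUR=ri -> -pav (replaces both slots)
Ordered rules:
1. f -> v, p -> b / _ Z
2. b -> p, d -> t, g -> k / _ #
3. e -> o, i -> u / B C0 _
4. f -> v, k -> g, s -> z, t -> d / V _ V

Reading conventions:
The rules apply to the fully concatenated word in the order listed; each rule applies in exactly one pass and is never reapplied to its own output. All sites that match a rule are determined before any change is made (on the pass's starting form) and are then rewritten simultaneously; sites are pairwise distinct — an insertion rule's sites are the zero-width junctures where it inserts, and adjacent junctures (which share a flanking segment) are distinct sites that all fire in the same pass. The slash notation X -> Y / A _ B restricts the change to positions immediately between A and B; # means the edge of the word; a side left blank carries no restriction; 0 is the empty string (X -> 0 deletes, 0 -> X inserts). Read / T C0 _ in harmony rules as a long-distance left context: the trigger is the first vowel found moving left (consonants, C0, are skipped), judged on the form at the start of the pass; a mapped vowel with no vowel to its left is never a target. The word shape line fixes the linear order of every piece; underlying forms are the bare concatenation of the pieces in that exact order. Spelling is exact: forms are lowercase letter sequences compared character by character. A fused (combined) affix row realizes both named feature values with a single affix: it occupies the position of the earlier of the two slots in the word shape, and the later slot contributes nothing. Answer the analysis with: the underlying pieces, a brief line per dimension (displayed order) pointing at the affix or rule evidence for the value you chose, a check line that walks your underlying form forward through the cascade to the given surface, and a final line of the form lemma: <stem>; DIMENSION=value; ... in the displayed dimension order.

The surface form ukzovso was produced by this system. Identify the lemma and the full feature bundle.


underlying: ukze-v-so
POLE=mi - signalled by the affix -v
SUR=ri - signalled by the affix -so
check: ukzevso -> ukzevso -> ukzevso -> ukzovso -> ukzovso
lemma: ukze; POLE=mi; SUR=ri


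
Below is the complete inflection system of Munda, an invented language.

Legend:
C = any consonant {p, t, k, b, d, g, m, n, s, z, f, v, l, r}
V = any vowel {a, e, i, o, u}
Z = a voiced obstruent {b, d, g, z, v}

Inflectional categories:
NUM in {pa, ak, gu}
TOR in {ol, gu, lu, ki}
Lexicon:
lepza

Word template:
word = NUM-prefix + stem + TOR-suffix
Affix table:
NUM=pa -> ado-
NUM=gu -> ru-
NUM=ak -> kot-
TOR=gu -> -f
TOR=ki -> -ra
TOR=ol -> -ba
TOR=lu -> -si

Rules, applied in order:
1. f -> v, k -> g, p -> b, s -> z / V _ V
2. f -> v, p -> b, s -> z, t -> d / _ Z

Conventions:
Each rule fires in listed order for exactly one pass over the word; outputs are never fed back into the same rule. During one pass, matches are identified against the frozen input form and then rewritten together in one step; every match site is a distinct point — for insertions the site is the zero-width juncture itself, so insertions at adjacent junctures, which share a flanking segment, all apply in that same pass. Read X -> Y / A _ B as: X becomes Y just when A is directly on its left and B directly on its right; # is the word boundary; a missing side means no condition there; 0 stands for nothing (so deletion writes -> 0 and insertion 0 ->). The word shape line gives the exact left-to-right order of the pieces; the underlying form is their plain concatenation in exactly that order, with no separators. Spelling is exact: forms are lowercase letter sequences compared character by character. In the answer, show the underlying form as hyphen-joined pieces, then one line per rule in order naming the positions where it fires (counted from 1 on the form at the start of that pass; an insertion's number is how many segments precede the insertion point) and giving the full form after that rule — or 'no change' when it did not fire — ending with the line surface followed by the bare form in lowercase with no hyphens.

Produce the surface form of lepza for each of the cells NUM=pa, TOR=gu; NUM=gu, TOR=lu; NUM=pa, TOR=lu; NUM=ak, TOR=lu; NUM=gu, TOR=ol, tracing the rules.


cell NUM=pa, TOR=gu:
underlying: ado-lepza-f
1. f -> v, k -> g, p -> b, s -> z / V _ V: no change
2. f -> v, p -> b, s -> z, t -> d / _ Z: fires at position(s) 6: adolebzaf
surface: adolebzaf

cell NUM=gu, TOR=lu:
underlying: ru-lepza-si
1. f -> v, k -> g, p -> b, s -> z / V _ V: fires at position(s) 8: rulepzazi
2. f -> v, p -> b, s -> z, t -> d / _ Z: fires at position(s) 5: rulebzazi
surface: rulebzazi

cell NUM=pa, TOR=lu:
underlying: ado-lepza-si
1. f -> v, k -> g, p -> b, s -> z / V _ V: fires at position(s) 9: adolepzazi
2. f -> v, p -> b, s -> z, t -> d / _ Z: fires at position(s) 6: adolebzazi
surface: adolebzazi

cell NUM=ak, TOR=lu:
underlying: kot-lepza-si
1. f -> v, k -> g, p -> b, s -> z / V _ V: fires at position(s) 9: kotlepzazi
2. f -> v, p -> b, s -> z, t -> d / _ Z: fires at position(s) 6: kotlebzazi
surface: kotlebzazi

cell NUM=gu, TOR=ol:
underlying: ru-lepza-ba
1. f -> v, k -> g, p -> b, s -> z / V _ V: no change
2. f -> v, p -> b, s -> z, t -> d / _ Z: fires at position(s) 5: rulebzaba
surface: rulebzaba


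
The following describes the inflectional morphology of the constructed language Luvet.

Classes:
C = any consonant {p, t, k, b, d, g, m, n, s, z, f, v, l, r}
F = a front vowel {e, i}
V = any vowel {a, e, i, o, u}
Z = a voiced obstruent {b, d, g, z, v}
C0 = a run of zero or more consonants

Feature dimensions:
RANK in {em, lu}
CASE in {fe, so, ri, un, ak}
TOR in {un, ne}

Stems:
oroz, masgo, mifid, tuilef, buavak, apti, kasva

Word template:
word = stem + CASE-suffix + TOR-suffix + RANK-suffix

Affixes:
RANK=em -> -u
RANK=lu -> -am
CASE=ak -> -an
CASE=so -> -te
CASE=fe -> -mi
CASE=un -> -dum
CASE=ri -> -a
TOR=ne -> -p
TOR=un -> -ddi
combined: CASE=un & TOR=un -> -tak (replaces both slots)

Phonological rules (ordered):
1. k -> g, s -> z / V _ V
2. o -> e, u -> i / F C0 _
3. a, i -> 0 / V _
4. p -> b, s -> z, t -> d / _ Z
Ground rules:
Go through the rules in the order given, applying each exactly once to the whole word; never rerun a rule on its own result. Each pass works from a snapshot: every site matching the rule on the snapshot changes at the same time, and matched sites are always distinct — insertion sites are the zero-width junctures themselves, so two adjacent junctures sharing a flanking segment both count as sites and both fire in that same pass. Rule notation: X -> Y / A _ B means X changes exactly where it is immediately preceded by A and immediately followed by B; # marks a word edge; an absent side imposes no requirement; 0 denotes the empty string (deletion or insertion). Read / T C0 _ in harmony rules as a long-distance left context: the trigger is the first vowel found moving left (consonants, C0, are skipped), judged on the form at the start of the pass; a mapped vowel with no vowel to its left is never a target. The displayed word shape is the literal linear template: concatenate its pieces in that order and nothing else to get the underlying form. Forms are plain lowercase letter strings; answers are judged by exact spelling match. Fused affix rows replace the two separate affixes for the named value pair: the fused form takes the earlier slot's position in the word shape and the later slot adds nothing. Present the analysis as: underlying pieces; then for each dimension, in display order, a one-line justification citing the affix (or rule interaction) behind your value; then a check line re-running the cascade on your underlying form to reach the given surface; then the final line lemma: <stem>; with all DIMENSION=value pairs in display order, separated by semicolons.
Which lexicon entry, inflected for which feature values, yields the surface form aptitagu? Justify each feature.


underlying: apti-tak-u
RANK=em - signalled by the affix -u
CASE=un - signalled by the combined affix row
TOR=un - signalled by the combined affix row
check: aptitaku -> aptitagu -> aptitagu -> aptitagu -> aptitagu
lemma: apti; RANK=em; CASE=un; TOR=un


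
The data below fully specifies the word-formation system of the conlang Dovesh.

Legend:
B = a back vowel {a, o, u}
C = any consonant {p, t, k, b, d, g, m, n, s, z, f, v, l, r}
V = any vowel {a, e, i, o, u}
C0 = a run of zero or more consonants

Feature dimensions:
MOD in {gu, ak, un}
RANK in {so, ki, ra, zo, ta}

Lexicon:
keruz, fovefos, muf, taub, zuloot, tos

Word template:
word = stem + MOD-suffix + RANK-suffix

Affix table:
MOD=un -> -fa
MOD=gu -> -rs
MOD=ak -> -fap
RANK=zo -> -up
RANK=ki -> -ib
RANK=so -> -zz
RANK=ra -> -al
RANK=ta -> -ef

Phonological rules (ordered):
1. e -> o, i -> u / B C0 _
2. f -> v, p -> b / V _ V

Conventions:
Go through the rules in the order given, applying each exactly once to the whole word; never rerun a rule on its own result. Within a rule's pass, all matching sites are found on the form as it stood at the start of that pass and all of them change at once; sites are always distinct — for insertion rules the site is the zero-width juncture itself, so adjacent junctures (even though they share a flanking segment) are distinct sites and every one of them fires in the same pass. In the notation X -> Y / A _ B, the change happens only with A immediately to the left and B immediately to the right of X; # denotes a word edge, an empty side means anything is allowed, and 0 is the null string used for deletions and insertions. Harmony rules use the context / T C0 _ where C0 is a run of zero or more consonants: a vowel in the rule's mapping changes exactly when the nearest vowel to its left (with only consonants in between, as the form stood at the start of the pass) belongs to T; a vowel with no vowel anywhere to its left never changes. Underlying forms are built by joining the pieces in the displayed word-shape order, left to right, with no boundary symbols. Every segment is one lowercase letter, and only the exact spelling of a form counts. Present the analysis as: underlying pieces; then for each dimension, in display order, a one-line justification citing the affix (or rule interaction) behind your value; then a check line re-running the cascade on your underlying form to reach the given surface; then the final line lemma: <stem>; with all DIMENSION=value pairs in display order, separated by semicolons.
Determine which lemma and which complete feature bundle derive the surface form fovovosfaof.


underlying: fovefos-fa-ef
MOD=un - signalled by the affix -fa
RANK=ta - signalled by the affix -ef
check: fovefosfaef -> fovofosfaof -> fovovosfaof
lemma: fovefos; MOD=un; RANK=ta


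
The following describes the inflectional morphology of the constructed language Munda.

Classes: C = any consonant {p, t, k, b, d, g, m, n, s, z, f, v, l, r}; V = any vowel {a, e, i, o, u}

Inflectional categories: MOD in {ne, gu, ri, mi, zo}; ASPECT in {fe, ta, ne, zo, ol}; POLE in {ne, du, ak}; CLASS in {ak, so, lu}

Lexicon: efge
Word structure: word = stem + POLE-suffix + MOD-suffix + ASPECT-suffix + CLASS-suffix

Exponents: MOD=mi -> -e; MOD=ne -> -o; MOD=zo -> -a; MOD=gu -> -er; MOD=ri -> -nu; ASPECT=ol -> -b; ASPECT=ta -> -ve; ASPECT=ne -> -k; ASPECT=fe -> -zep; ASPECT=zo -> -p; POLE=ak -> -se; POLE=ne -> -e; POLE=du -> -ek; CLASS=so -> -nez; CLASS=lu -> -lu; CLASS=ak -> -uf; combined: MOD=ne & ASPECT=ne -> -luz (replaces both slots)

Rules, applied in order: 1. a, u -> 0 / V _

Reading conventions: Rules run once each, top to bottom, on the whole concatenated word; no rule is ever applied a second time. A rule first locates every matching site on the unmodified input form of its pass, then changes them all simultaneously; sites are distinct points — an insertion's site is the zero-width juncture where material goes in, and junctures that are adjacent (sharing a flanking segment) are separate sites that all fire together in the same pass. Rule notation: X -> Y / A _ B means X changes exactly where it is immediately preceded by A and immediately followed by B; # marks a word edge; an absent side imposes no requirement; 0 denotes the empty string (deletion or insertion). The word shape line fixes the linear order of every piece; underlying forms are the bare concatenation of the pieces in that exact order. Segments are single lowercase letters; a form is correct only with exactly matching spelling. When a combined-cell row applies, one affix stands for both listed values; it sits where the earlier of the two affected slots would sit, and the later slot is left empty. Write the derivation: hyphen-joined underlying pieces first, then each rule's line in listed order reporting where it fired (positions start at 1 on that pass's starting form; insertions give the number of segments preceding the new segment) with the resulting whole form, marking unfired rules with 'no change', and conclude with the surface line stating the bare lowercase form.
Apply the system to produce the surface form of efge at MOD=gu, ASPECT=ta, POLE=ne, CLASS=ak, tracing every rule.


underlying: efge-e-er-ve-uf
1. a, u -> 0 / V _: fires at position(s) 10: efgeeervef
surface: efgeeervef


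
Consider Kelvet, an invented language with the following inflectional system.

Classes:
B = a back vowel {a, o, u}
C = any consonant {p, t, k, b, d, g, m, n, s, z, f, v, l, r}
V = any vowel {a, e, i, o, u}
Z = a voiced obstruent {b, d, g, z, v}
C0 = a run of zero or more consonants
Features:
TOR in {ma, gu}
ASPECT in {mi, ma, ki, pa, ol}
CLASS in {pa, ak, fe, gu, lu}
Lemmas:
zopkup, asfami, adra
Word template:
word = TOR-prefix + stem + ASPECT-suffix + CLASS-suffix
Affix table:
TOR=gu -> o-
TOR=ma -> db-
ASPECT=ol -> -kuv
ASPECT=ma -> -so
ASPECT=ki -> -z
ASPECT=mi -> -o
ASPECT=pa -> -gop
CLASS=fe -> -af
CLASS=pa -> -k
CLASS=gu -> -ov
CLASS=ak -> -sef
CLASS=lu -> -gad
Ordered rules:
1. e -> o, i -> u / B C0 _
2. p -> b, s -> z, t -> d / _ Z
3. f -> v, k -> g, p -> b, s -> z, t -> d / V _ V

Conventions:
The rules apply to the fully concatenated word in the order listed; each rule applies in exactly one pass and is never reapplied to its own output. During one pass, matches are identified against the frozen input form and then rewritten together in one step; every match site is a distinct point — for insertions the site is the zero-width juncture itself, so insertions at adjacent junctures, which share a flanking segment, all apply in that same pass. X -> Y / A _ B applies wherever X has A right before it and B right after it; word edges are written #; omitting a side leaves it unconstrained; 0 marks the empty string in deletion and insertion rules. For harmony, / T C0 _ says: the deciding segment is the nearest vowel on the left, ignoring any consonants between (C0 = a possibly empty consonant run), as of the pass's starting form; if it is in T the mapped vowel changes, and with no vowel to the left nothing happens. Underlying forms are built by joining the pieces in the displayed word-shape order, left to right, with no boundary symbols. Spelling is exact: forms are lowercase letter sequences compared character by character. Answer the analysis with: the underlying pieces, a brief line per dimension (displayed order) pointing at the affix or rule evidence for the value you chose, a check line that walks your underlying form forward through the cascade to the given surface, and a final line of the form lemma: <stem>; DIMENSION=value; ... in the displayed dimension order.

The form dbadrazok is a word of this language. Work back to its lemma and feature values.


underlying: db-adra-so-k
TOR=ma - signalled by the affix db-
ASPECT=ma - signalled by the affix -so
CLASS=pa - signalled by the affix -k
check: dbadrasok -> dbadrasok -> dbadrasok -> dbadrazok
lemma: adra; TOR=ma; ASPECT=ma; CLASS=pa


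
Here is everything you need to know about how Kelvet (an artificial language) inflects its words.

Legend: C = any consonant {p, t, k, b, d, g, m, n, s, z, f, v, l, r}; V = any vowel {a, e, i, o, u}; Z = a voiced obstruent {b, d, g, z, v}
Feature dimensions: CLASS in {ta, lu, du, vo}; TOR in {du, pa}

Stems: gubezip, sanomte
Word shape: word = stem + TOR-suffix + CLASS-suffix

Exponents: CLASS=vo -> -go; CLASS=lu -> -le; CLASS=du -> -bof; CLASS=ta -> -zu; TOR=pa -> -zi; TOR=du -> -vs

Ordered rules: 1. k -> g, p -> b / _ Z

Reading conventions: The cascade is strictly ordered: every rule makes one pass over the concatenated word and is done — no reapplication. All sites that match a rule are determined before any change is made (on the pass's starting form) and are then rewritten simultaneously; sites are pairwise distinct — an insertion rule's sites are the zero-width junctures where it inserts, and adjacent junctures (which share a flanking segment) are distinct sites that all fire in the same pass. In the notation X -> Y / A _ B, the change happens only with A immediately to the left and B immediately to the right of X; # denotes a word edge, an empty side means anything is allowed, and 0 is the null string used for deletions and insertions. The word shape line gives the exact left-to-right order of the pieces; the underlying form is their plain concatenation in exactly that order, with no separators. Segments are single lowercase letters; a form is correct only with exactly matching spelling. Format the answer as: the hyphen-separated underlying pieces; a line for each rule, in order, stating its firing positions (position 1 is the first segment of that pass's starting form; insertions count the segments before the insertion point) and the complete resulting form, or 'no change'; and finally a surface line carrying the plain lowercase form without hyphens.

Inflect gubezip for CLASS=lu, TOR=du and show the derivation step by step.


underlying: gubezip-vs-le
1. k -> g, p -> b / _ Z: fires at position(s) 7: gubezibvsle
surface: gubezibvsle


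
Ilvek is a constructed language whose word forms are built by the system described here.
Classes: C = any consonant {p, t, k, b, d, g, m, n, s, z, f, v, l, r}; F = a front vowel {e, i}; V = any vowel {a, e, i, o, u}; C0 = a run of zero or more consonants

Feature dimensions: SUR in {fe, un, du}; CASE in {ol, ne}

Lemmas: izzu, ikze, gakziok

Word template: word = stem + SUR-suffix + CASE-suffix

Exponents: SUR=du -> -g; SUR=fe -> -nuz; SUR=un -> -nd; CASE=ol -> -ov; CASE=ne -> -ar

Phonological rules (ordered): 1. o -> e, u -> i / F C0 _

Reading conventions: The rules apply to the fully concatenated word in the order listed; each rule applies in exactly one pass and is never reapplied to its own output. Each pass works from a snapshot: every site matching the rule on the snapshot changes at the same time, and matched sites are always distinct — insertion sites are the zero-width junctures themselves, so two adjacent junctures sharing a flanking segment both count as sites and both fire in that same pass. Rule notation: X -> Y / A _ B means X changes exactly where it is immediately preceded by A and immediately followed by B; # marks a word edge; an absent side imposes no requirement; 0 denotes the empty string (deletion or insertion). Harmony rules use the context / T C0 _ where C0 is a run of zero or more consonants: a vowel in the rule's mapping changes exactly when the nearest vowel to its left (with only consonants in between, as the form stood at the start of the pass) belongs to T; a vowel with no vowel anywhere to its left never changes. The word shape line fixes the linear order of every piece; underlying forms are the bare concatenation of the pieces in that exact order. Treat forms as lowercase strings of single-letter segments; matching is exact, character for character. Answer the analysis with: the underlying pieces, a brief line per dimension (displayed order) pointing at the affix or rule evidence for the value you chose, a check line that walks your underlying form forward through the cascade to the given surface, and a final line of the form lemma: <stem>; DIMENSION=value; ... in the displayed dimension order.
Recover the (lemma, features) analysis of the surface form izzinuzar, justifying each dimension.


underlying: izzu-nuz-ar
SUR=fe - signalled by the affix -nuz
CASE=ne - signalled by the affix -ar
check: izzunuzar -> izzinuzar
lemma: izzu; SUR=fe; CASE=ne


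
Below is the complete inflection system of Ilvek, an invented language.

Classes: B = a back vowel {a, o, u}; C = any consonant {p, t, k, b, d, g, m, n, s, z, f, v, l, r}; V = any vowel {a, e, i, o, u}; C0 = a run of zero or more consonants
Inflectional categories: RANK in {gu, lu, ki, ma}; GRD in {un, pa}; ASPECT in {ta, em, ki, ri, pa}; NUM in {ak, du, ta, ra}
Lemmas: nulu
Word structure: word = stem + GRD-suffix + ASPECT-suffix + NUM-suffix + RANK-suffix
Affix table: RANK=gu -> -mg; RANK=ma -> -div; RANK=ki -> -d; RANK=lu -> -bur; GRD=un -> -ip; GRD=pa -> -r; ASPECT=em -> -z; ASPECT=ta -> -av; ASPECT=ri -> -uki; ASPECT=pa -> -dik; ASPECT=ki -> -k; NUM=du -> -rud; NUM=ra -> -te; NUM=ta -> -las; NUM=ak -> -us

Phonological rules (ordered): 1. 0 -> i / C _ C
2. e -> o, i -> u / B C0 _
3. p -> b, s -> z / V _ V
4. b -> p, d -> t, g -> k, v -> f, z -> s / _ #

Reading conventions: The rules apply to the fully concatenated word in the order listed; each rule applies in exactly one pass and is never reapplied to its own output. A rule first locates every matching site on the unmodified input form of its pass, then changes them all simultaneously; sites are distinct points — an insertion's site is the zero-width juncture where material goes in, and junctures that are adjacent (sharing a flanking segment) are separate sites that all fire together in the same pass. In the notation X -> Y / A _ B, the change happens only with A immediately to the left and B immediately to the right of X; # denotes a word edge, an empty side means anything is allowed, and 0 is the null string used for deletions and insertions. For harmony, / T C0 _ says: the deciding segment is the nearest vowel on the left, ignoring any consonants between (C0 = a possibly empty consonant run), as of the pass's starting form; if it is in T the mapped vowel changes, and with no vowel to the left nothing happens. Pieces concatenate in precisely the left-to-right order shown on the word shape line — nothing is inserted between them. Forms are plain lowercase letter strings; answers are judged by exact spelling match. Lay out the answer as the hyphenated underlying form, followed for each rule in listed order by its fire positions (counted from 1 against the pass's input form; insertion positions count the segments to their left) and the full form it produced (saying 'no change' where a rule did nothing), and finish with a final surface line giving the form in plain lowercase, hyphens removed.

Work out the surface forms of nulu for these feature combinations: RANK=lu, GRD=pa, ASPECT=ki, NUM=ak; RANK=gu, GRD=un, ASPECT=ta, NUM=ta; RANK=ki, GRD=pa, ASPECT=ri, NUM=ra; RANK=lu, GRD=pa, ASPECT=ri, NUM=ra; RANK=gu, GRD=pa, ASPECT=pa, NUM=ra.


cell RANK=lu, GRD=pa, ASPECT=ki, NUM=ak:
underlying: nulu-r-k-us-bur
1. 0 -> i / C _ C: inserts after position(s) 5, 8: nulurikusibur
2. e -> o, i -> u / B C0 _: fires at position(s) 6, 10: nulurukusubur
3. p -> b, s -> z / V _ V: fires at position(s) 9: nulurukuzubur
4. b -> p, d -> t, g -> k, v -> f, z -> s / _ #: no change
surface: nulurukuzubur

cell RANK=gu, GRD=un, ASPECT=ta, NUM=ta:
underlying: nulu-ip-av-las-mg
1. 0 -> i / C _ C: inserts after position(s) 8, 11, 12: nuluipavilasimig
2. e -> o, i -> u / B C0 _: fires at position(s) 5, 9, 13: nuluupavulasumig
3. p -> b, s -> z / V _ V: fires at position(s) 6, 12: nuluubavulazumig
4. b -> p, d -> t, g -> k, v -> f, z -> s / _ #: fires at position(s) 16: nuluubavulazumik
surface: nuluubavulazumik

cell RANK=ki, GRD=pa, ASPECT=ri, NUM=ra:
underlying: nulu-r-uki-te-d
1. 0 -> i / C _ C: no change
2. e -> o, i -> u / B C0 _: fires at position(s) 8: nulurukuted
3. p -> b, s -> z / V _ V: no change
4. b -> p, d -> t, g -> k, v -> f, z -> s / _ #: fires at position(s) 11: nulurukutet
surface: nulurukutet

cell RANK=lu, GRD=pa, ASPECT=ri, NUM=ra:
underlying: nulu-r-uki-te-bur
1. 0 -> i / C _ C: no change
2. e -> o, i -> u / B C0 _: fires at position(s) 8: nulurukutebur
3. p -> b, s -> z / V _ V: no change
4. b -> p, d -> t, g -> k, v -> f, z -> s / _ #: no change
surface: nulurukutebur

cell RANK=gu, GRD=pa, ASPECT=pa, NUM=ra:
underlying: nulu-r-dik-te-mg
1. 0 -> i / C _ C: inserts after position(s) 5, 8, 11: nuluridikitemig
2. e -> o, i -> u / B C0 _: fires at position(s) 6: nulurudikitemig
3. p -> b, s -> z / V _ V: no change
4. b -> p, d -> t, g -> k, v -> f, z -> s / _ #: fires at position(s) 15: nulurudikitemik
surface: nulurudikitemik


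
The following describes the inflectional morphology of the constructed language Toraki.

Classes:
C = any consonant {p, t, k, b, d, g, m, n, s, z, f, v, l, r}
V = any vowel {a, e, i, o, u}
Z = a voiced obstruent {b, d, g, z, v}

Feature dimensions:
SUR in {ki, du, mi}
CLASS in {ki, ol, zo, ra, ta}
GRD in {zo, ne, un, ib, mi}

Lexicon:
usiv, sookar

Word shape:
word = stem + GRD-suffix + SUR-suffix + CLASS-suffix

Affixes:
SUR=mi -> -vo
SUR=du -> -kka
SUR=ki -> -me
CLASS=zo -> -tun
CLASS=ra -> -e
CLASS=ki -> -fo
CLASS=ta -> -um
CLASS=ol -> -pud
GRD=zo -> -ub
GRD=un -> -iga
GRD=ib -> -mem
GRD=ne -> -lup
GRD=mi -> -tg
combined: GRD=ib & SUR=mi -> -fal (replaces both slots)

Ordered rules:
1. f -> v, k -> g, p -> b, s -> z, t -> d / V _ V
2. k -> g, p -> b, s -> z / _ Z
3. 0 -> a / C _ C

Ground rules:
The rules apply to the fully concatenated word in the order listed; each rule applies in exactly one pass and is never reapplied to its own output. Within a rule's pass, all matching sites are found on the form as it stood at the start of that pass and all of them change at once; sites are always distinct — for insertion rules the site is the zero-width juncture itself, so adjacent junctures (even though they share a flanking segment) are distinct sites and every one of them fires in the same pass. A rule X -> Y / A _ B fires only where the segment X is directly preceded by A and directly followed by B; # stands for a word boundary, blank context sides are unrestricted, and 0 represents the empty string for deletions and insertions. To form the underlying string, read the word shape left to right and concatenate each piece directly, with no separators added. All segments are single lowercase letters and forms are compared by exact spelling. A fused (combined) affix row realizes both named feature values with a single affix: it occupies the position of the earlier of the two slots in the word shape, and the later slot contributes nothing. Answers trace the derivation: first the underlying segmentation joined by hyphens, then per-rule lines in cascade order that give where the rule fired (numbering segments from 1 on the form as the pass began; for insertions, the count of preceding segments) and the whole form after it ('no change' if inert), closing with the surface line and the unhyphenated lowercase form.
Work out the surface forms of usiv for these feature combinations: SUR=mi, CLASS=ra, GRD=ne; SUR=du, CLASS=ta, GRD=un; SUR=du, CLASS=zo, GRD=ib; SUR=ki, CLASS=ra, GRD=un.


cell SUR=mi, CLASS=ra, GRD=ne:
underlying: usiv-lup-vo-e
1. f -> v, k -> g, p -> b, s -> z, t -> d / V _ V: fires at position(s) 2: uzivlupvoe
2. k -> g, p -> b, s -> z / _ Z: fires at position(s) 7: uzivlubvoe
3. 0 -> a / C _ C: inserts after position(s) 4, 7: uzivalubavoe
surface: uzivalubavoe

cell SUR=du, CLASS=ta, GRD=un:
underlying: usiv-iga-kka-um
1. f -> v, k -> g, p -> b, s -> z, t -> d / V _ V: fires at position(s) 2: uzivigakkaum
2. k -> g, p -> b, s -> z / _ Z: no change
3. 0 -> a / C _ C: inserts after position(s) 8: uzivigakakaum
surface: uzivigakakaum

cell SUR=du, CLASS=zo, GRD=ib:
underlying: usiv-mem-kka-tun
1. f -> v, k -> g, p -> b, s -> z, t -> d / V _ V: fires at position(s) 2, 11: uzivmemkkadun
2. k -> g, p -> b, s -> z / _ Z: no change
3. 0 -> a / C _ C: inserts after position(s) 4, 7, 8: uzivamemakakadun
surface: uzivamemakakadun

cell SUR=ki, CLASS=ra, GRD=un:
underlying: usiv-iga-me-e
1. f -> v, k -> g, p -> b, s -> z, t -> d / V _ V: fires at position(s) 2: uzivigamee
2. k -> g, p -> b, s -> z / _ Z: no change
3. 0 -> a / C _ C: no change
surface: uzivigamee


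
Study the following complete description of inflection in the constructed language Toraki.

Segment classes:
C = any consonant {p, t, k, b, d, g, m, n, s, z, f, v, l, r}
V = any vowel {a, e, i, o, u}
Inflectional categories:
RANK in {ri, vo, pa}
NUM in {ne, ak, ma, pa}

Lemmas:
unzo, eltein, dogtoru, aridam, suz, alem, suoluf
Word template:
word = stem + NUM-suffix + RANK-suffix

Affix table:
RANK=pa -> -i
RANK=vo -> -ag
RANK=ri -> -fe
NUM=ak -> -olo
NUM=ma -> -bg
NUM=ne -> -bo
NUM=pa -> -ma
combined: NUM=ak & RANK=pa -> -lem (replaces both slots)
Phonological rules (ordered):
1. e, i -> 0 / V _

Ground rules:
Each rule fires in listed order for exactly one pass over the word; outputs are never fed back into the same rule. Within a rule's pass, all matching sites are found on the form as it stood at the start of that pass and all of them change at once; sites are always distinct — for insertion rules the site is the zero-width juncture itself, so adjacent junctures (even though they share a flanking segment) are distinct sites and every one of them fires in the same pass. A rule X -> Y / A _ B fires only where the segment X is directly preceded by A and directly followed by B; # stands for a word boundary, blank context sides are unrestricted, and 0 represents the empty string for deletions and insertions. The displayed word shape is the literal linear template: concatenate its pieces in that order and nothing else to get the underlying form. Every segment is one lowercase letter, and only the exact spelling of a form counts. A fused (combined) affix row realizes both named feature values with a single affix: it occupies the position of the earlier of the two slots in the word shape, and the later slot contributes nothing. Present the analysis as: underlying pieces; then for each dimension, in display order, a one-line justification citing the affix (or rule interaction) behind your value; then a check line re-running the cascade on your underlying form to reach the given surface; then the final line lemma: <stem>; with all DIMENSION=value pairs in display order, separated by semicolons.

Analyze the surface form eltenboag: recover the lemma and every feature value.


underlying: eltein-bo-ag
RANK=vo - signalled by the affix -ag
NUM=ne - signalled by the affix -bo
check: elteinboag -> eltenboag
lemma: eltein; RANK=vo; NUM=ne


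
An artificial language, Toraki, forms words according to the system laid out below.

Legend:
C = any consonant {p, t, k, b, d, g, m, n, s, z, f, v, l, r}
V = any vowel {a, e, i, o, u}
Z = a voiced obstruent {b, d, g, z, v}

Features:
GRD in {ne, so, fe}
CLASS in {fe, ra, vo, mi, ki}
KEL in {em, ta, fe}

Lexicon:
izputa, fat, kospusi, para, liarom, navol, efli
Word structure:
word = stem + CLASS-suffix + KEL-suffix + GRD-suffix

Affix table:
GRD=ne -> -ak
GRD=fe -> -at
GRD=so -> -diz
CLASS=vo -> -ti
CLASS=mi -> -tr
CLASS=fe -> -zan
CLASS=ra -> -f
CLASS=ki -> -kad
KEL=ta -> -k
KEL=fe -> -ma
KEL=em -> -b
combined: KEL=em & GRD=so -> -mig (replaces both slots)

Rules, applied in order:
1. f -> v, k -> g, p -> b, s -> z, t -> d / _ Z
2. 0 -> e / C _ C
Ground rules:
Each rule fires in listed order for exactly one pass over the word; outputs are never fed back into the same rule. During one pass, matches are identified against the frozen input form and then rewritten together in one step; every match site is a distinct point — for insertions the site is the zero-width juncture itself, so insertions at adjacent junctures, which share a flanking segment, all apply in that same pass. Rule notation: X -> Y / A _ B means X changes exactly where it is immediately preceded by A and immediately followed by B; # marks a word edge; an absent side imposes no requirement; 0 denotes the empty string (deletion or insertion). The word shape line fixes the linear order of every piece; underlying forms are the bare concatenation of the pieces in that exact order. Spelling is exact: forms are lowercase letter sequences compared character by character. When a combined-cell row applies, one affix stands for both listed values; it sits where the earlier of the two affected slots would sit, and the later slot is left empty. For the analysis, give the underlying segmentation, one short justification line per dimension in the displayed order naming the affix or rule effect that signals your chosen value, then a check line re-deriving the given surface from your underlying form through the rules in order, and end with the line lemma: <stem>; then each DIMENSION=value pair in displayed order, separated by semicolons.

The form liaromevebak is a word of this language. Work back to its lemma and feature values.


underlying: liarom-f-b-ak
GRD=ne - signalled by the affix -ak
CLASS=ra - signalled by the affix -f
KEL=em - signalled by the affix -b
check: liaromfbak -> liaromvbak -> liaromevebak
lemma: liarom; GRD=ne; CLASS=ra; KEL=em


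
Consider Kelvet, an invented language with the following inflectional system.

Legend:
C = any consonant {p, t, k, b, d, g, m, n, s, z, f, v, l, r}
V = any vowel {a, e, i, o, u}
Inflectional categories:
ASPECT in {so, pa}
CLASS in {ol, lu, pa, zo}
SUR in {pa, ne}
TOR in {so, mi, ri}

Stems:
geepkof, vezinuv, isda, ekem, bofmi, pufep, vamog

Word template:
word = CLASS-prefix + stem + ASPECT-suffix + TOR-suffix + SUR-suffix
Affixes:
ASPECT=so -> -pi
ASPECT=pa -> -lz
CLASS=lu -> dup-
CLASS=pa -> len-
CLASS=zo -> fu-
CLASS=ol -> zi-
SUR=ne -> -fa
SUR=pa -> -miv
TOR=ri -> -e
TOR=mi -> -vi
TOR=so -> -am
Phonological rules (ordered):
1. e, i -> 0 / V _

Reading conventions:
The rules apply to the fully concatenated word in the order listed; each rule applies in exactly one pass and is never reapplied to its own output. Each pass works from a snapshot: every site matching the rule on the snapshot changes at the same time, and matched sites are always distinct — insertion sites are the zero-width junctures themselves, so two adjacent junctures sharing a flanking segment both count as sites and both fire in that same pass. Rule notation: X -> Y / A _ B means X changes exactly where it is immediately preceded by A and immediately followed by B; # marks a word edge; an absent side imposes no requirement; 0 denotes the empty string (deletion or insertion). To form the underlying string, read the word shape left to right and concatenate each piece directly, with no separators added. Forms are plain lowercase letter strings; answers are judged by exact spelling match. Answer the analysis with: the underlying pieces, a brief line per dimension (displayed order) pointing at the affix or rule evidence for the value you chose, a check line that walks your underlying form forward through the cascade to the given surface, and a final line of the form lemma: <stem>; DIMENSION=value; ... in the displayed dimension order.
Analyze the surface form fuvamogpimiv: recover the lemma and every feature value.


underlying: fu-vamog-pi-e-miv
ASPECT=so - signalled by the affix -pi
CLASS=zo - signalled by the affix fu-
SUR=pa - signalled by the affix -miv
TOR=ri - signalled by the affix -e
check: fuvamogpiemiv -> fuvamogpimiv
lemma: vamog; ASPECT=so; CLASS=zo; SUR=pa; TOR=ri
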